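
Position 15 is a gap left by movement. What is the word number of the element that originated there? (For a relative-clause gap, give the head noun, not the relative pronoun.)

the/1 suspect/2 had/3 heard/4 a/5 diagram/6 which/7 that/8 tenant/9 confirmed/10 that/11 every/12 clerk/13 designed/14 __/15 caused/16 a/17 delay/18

The gap at 15 is the object of "designed", inside a relative clause.
The relative pronoun is "which" (word 7); it is bound by the head noun immediately before it.
Its filler is the head noun "diagram", at word 6.

6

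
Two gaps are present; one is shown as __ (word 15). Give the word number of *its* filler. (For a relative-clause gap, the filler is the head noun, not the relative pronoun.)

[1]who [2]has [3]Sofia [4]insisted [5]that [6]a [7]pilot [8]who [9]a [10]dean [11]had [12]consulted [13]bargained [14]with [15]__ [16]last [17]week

The marked gap is the object of the preposition "with" of "bargained".
Its filler is the fronted wh-phrase "who", at word 1.
(The other dependency links word 7 to a gap after word 12.)

1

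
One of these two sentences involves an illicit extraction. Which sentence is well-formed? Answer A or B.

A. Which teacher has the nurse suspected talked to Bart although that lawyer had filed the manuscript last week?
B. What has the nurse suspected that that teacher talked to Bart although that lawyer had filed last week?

A

In B, the wh-phrase is extracted from inside an adjunct island (introduced by "although"), which blocks movement.
In A, the extraction path crosses only that-complement boundaries, which are transparent.
So A is grammatical.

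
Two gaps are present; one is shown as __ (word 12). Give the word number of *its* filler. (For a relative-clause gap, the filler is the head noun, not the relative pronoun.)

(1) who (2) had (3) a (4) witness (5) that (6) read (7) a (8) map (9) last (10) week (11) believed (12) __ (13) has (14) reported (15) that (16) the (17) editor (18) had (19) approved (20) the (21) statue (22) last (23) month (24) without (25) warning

1

The marked gap is the subject of "reported".
Its filler is the fronted wh-phrase "who", at word 1.
(The other dependency links word 4 to a gap after word 5.)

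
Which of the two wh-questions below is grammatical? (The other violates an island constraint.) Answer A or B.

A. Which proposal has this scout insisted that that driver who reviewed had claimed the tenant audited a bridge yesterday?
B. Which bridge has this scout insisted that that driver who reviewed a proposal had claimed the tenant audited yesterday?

In A, the wh-phrase is extracted from inside a complex-NP island (relative clause) (introduced by "who"), which blocks movement.
In B, the extraction path crosses only that-complement boundaries, which are transparent.
So B is grammatical.

B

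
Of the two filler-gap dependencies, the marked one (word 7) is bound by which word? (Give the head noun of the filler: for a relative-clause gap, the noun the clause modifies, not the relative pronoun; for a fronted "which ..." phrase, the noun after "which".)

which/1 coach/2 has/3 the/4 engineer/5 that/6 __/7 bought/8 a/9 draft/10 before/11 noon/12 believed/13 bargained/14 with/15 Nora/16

The marked gap is inside the relative clause, the subject of "bought".
Its filler is the head noun "engineer" (via "that"), at word 5.
(The other dependency links word 2 to a gap after word 13.)

5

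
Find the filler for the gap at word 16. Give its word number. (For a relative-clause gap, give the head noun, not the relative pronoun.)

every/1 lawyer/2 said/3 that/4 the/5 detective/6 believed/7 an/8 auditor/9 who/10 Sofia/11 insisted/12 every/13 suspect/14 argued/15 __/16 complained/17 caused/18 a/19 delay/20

9

The gap at 16 is the subject of "complained", inside a relative clause.
The relative pronoun is "who" (word 10); it is bound by the head noun immediately before it.
Its filler is the head noun "auditor", at word 9.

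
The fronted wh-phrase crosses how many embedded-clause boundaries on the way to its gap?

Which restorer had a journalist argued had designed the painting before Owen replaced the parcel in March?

1

"which restorer" is extracted from the subject of "designed".
Boundaries crossed, outermost first: [Ø] — 1 in total.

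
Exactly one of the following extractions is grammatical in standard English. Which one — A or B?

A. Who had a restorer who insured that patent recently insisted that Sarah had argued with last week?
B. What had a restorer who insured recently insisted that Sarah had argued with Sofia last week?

A

In B, the wh-phrase is extracted from inside a complex-NP island (relative clause) (introduced by "who"), which blocks movement.
In A, the extraction path crosses only that-complement boundaries, which are transparent.
So A is grammatical.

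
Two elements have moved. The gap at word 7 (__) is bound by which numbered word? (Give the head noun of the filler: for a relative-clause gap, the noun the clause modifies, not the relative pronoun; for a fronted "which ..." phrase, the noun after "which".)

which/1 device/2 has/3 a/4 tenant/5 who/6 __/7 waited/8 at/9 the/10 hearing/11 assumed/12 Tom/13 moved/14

The marked gap is inside the relative clause, the subject of "waited".
Its filler is the head noun "tenant" (via "who"), at word 5.
(The other dependency links word 2 to a gap after word 14.)

5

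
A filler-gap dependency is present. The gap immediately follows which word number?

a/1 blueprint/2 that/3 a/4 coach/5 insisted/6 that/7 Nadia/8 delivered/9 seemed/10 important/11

9

The displaced element is "a blueprint" (word 2).
It is linked across 1 clause boundary (that).
It functions as the direct object of "delivered", so the gap sits immediately after word 9 ("delivered").
Base order: A coach insisted that Nadia delivered a blueprint.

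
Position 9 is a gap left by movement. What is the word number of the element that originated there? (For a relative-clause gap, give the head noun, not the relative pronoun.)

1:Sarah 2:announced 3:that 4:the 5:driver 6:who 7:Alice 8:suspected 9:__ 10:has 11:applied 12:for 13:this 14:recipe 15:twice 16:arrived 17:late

5

The gap at 9 is the subject of "applied", inside a relative clause.
The relative pronoun is "who" (word 6); it is bound by the head noun immediately before it.
Its filler is the head noun "driver", at word 5.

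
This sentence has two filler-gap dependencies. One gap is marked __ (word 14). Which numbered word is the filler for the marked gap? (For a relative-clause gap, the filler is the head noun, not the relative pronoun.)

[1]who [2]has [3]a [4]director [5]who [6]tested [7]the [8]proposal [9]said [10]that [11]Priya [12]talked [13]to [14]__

1

The marked gap is the object of the preposition "to" of "talked".
Its filler is the fronted wh-phrase "who", at word 1.
(The other dependency links word 4 to a gap after word 5.)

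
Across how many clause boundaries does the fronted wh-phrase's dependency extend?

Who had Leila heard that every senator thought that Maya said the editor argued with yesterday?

"who" is extracted from the PP object of "argued".
Boundaries crossed, outermost first: [that], [that], [Ø] — 3 in total.

3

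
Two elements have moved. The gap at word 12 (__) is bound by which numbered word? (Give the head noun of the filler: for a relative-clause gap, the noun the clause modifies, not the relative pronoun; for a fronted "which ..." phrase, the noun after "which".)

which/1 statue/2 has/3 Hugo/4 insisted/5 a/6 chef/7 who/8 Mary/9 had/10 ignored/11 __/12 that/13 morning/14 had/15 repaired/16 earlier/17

The marked gap is inside the relative clause, the direct object of "ignored".
Its filler is the head noun "chef" (via "who"), at word 7.
(The other dependency links word 2 to a gap after word 16.)

7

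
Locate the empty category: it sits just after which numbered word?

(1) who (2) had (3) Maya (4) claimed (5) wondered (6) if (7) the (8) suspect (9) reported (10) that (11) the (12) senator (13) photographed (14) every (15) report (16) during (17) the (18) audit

4

The displaced element is "who" (word 1).
It is linked across 1 clause boundary (Ø).
It functions as the subject of "wondered", so the gap sits immediately after word 4 ("claimed").
Base order: Maya had claimed that who wondered if the suspect reported that the senator photographed every report during the audit.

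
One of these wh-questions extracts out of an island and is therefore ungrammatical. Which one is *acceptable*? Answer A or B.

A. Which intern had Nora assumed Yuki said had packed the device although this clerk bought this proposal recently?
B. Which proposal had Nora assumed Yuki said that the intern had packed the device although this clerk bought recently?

A

In B, the wh-phrase is extracted from inside an adjunct island (introduced by "although"), which blocks movement.
In A, the extraction path crosses only that-complement boundaries, which are transparent.
So A is grammatical.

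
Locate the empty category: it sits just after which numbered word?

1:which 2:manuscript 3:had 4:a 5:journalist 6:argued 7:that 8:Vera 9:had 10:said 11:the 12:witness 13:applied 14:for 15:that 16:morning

The displaced element is "which manuscript" (word 2).
It is linked across 2 clause boundaries (that → Ø).
It functions as the object of the preposition "for" of "applied", so the gap sits immediately after word 14 ("for").
Base order: A journalist had argued that Vera had said the witness applied for which manuscript that morning.

14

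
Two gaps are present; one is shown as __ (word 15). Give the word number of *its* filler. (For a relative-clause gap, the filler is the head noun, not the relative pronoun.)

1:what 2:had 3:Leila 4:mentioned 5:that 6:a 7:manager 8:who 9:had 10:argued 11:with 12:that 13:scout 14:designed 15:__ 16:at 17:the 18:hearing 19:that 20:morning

The marked gap is the direct object of "designed".
Its filler is the fronted wh-phrase "what", at word 1.
(The other dependency links word 7 to a gap after word 8.)

1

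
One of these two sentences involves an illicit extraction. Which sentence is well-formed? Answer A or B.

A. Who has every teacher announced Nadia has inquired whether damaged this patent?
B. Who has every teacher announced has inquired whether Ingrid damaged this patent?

B

In A, the wh-phrase is extracted from inside a wh-island (introduced by "whether"), which blocks movement.
In B, the extraction path crosses only that-complement boundaries, which are transparent.
So B is grammatical.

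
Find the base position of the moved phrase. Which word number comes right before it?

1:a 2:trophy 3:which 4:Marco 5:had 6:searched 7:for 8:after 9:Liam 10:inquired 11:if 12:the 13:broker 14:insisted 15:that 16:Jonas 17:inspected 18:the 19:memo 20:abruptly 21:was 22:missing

The displaced element is "a trophy" (word 2).
It functions as the object of the preposition "for" of "searched", so the gap sits immediately after word 7 ("for").
Base order: Marco had searched for a trophy after Liam inquired if the broker insisted that Jonas inspected the memo abruptly.

7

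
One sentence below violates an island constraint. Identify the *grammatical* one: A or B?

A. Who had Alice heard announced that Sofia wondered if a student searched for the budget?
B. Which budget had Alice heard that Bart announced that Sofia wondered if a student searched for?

A

In B, the wh-phrase is extracted from inside a wh-island (introduced by "if"), which blocks movement.
In A, the extraction path crosses only that-complement boundaries, which are transparent.
So A is grammatical.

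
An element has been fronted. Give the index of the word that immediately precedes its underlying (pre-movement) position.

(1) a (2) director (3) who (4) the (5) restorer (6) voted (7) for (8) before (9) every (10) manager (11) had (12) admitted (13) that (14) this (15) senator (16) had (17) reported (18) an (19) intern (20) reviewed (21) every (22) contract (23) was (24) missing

7

The displaced element is "a director" (word 2).
It functions as the object of the preposition "for" of "voted", so the gap sits immediately after word 7 ("for").
Base order: The restorer voted for a director before every manager had admitted that this senator had reported an intern reviewed every contract.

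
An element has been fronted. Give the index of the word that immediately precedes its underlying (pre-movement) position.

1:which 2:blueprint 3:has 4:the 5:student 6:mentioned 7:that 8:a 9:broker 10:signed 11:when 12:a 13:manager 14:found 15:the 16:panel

10

The displaced element is "which blueprint" (word 2).
It is linked across 1 clause boundary (that).
It functions as the direct object of "signed", so the gap sits immediately after word 10 ("signed").
Base order: The student has mentioned that a broker signed which blueprint when a manager found the panel.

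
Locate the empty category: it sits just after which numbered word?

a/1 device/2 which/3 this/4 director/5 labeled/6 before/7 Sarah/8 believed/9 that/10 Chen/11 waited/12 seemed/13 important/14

6

The displaced element is "a device" (word 2).
It functions as the direct object of "labeled", so the gap sits immediately after word 6 ("labeled").
Base order: This director labeled a device before Sarah believed that Chen waited.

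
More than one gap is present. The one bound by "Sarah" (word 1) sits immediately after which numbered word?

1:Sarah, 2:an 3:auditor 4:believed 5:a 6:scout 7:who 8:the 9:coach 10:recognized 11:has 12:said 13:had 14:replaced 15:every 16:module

12

The displaced element is "Sarah" (word 1).
It is linked across 2 clause boundaries (Ø → Ø).
It functions as the subject of "replaced", so the gap sits immediately after word 12 ("said").
Base order: An auditor believed a scout who the coach recognized has said that Sarah had replaced every module.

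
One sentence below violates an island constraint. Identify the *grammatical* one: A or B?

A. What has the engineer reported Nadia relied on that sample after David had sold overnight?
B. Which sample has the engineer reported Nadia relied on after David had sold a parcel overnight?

In A, the wh-phrase is extracted from inside an adjunct island (introduced by "after"), which blocks movement.
In B, the extraction path crosses only that-complement boundaries, which are transparent.
So B is grammatical.

B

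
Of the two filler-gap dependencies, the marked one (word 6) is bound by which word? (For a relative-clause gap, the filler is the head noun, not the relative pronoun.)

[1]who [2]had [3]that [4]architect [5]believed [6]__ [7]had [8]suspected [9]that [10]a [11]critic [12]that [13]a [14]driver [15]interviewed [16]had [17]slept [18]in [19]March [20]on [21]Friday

The marked gap is the subject of "suspected".
Its filler is the fronted wh-phrase "who", at word 1.
(The other dependency links word 11 to a gap after word 15.)

1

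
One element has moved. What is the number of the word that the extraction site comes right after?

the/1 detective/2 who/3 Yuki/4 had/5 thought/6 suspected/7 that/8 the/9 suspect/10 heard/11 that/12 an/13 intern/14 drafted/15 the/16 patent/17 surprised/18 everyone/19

The displaced element is "the detective" (word 2).
It is linked across 1 clause boundary (Ø).
It functions as the subject of "suspected", so the gap sits immediately after word 6 ("thought").
Base order: Yuki had thought that the detective suspected that the suspect heard that an intern drafted the patent.

6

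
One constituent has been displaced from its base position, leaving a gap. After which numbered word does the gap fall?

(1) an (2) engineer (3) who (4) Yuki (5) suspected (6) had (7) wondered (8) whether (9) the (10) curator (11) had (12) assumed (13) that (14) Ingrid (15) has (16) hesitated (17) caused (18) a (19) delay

The displaced element is "an engineer" (word 2).
It is linked across 1 clause boundary (Ø).
It functions as the subject of "wondered", so the gap sits immediately after word 5 ("suspected").
Base order: Yuki suspected that an engineer had wondered whether the curator had assumed that Ingrid has hesitated.

5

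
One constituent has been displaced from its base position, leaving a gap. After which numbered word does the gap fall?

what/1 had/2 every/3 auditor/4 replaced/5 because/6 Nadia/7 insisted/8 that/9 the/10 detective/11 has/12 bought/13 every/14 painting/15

The displaced element is "what" (word 1).
It functions as the direct object of "replaced", so the gap sits immediately after word 5 ("replaced").
Base order: Every auditor had replaced what because Nadia insisted that the detective has bought every painting.

5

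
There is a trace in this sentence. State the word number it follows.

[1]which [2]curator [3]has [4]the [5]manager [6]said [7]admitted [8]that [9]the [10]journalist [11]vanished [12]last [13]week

The displaced element is "which curator" (word 2).
It is linked across 1 clause boundary (Ø).
It functions as the subject of "admitted", so the gap sits immediately after word 6 ("said").
Base order: The manager has said that which curator admitted that the journalist vanished last week.

6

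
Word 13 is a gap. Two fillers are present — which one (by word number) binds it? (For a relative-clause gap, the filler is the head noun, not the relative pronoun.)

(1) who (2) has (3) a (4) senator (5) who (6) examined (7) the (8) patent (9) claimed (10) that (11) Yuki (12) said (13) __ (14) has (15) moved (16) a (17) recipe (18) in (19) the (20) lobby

1

The marked gap is the subject of "moved".
Its filler is the fronted wh-phrase "who", at word 1.
(The other dependency links word 4 to a gap after word 5.)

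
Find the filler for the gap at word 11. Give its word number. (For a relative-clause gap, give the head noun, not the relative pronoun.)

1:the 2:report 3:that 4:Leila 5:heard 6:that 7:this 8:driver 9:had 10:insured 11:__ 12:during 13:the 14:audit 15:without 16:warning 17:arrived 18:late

The gap at 11 is the object of "insured", inside a relative clause.
The relative pronoun is "that" (word 3); it is bound by the head noun immediately before it.
Its filler is the head noun "report", at word 2.

2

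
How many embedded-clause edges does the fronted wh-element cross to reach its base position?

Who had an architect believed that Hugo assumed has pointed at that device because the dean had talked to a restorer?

2

"who" is extracted from the subject of "pointed".
Boundaries crossed, outermost first: [that], [Ø] — 2 in total.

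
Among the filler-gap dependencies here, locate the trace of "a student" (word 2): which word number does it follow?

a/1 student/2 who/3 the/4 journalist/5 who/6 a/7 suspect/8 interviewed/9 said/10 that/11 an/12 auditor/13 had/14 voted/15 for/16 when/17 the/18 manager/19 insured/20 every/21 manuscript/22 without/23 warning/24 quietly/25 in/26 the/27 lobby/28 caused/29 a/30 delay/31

16

The displaced element is "a student" (word 2).
It is linked across 1 clause boundary (that).
It functions as the object of the preposition "for" of "voted", so the gap sits immediately after word 16 ("for").
Base order: The journalist who a suspect interviewed said that an auditor had voted for a student when the manager insured every manuscript without warning quietly in the lobby.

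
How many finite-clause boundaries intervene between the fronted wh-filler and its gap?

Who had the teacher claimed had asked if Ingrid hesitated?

1

"who" is extracted from the subject of "asked".
Boundaries crossed, outermost first: [Ø] — 1 in total.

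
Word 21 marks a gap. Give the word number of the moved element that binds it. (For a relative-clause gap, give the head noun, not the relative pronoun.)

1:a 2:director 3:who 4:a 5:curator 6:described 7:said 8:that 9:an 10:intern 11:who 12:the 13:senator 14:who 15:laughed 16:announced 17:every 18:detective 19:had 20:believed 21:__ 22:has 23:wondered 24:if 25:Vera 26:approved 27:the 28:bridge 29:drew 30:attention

The gap at 21 is the subject of "wondered", inside a relative clause.
The relative pronoun is "who" (word 11); it is bound by the head noun immediately before it.
Its filler is the head noun "intern", at word 10.

10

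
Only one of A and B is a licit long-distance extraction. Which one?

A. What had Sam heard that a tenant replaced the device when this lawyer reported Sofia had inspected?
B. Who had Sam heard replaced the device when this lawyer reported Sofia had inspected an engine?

B

In A, the wh-phrase is extracted from inside an adjunct island (introduced by "when"), which blocks movement.
In B, the extraction path crosses only that-complement boundaries, which are transparent.
So B is grammatical.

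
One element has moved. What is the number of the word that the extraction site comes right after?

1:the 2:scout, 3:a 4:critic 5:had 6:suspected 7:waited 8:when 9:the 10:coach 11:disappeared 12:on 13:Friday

6

The displaced element is "the scout" (word 2).
It is linked across 1 clause boundary (Ø).
It functions as the subject of "waited", so the gap sits immediately after word 6 ("suspected").
Base order: A critic had suspected the scout waited when the coach disappeared on Friday.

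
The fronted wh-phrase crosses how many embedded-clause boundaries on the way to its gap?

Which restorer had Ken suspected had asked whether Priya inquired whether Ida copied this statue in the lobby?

"which restorer" is extracted from the subject of "asked".
Boundaries crossed, outermost first: [Ø] — 1 in total.

1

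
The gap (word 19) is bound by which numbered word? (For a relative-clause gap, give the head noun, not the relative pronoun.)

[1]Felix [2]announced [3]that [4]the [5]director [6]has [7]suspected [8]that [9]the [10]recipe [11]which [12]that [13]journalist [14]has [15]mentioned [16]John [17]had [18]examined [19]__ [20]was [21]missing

The gap at 19 is the object of "examined", inside a relative clause.
The relative pronoun is "which" (word 11); it is bound by the head noun immediately before it.
Its filler is the head noun "recipe", at word 10.

10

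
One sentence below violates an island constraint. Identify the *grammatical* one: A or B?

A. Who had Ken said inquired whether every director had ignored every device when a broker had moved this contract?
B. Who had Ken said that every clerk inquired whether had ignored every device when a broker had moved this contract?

A

In B, the wh-phrase is extracted from inside a wh-island (introduced by "whether"), which blocks movement.
In A, the extraction path crosses only that-complement boundaries, which are transparent.
So A is grammatical.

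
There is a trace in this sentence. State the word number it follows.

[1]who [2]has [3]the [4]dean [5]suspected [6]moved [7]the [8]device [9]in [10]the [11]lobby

5

The displaced element is "who" (word 1).
It is linked across 1 clause boundary (Ø).
It functions as the subject of "moved", so the gap sits immediately after word 5 ("suspected").
Base order: The dean has suspected who moved the device in the lobby.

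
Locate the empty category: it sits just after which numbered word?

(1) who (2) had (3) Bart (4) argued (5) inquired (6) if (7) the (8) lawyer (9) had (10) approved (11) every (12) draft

The displaced element is "who" (word 1).
It is linked across 1 clause boundary (Ø).
It functions as the subject of "inquired", so the gap sits immediately after word 4 ("argued").
Base order: Bart had argued who inquired if the lawyer had approved every draft.

4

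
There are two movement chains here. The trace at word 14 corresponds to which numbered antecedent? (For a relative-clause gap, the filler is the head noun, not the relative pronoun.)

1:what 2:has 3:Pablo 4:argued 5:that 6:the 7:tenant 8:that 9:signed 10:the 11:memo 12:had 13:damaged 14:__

1

The marked gap is the direct object of "damaged".
Its filler is the fronted wh-phrase "what", at word 1.
(The other dependency links word 7 to a gap after word 8.)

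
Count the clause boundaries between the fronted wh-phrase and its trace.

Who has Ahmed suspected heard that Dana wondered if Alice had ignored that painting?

1

"who" is extracted from the subject of "heard".
Boundaries crossed, outermost first: [Ø] — 1 in total.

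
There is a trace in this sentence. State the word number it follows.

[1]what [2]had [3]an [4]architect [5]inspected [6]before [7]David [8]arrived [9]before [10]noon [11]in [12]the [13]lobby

5

The displaced element is "what" (word 1).
It functions as the direct object of "inspected", so the gap sits immediately after word 5 ("inspected").
Base order: An architect had inspected what before David arrived before noon in the lobby.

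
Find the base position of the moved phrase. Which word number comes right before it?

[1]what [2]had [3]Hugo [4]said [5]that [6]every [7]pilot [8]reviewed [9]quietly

8

The displaced element is "what" (word 1).
It is linked across 1 clause boundary (that).
It functions as the direct object of "reviewed", so the gap sits immediately after word 8 ("reviewed").
Base order: Hugo had said that every pilot reviewed what quietly.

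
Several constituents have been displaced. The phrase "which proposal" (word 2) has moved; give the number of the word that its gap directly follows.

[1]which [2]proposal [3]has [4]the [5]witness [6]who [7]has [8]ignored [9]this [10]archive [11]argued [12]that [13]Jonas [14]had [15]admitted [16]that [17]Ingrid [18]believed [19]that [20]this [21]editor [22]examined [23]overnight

22

The displaced element is "which proposal" (word 2).
It is linked across 3 clause boundaries (that → that → that).
It functions as the direct object of "examined", so the gap sits immediately after word 22 ("examined").
Base order: The witness who has ignored this archive has argued that Jonas had admitted that Ingrid believed that this editor examined which proposal overnight.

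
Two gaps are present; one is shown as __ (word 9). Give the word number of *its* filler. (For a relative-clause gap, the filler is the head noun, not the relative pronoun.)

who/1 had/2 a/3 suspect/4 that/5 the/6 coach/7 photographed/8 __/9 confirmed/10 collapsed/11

The marked gap is inside the relative clause, the direct object of "photographed".
Its filler is the head noun "suspect" (via "that"), at word 4.
(The other dependency links word 1 to a gap after word 10.)

4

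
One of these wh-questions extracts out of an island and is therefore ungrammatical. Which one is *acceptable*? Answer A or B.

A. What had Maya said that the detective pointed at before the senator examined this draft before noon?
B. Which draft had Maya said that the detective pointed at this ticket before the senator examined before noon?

A

In B, the wh-phrase is extracted from inside an adjunct island (introduced by "before"), which blocks movement.
In A, the extraction path crosses only that-complement boundaries, which are transparent.
So A is grammatical.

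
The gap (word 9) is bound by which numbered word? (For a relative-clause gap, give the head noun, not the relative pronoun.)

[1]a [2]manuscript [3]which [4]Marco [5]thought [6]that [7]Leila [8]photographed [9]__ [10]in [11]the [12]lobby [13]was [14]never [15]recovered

The gap at 9 is the object of "photographed", inside a relative clause.
The relative pronoun is "which" (word 3); it is bound by the head noun immediately before it.
Its filler is the head noun "manuscript", at word 2.

2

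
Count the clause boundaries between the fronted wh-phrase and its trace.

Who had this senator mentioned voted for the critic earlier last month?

"who" is extracted from the subject of "voted".
Boundaries crossed, outermost first: [Ø] — 1 in total.

1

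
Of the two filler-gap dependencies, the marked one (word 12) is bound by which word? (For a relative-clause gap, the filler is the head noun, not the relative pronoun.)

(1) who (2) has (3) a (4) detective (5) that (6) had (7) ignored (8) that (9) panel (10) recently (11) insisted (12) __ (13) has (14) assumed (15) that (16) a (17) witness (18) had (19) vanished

1

The marked gap is the subject of "assumed".
Its filler is the fronted wh-phrase "who", at word 1.
(The other dependency links word 4 to a gap after word 5.)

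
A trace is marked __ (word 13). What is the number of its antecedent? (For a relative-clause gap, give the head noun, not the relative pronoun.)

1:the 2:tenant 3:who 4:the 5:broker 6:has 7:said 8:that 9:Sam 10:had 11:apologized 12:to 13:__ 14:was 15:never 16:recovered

The gap at 13 is the prepositional object of "apologized", inside a relative clause.
The relative pronoun is "who" (word 3); it is bound by the head noun immediately before it.
Its filler is the head noun "tenant", at word 2.

2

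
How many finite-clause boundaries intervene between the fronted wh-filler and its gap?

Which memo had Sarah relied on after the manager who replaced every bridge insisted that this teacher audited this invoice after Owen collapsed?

0

"which memo" originates inside the matrix clause — no clause boundary is crossed.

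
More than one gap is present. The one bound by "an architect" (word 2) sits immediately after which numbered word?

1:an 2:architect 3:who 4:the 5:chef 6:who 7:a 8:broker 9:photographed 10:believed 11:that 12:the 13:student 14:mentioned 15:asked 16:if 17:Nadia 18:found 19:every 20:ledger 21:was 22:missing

14

The displaced element is "an architect" (word 2).
It is linked across 2 clause boundaries (that → Ø).
It functions as the subject of "asked", so the gap sits immediately after word 14 ("mentioned").
Base order: The chef who a broker photographed believed that the student mentioned that an architect asked if Nadia found every ledger.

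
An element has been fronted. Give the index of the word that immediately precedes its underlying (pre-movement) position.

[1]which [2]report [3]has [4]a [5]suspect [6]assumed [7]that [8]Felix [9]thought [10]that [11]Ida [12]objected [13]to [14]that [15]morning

The displaced element is "which report" (word 2).
It is linked across 2 clause boundaries (that → that).
It functions as the object of the preposition "to" of "objected", so the gap sits immediately after word 13 ("to").
Base order: A suspect has assumed that Felix thought that Ida objected to which report that morning.

13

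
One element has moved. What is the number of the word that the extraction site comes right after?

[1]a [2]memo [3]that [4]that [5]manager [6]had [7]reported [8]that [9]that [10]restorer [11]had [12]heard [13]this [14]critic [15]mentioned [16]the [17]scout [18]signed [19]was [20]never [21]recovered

18

The displaced element is "a memo" (word 2).
It is linked across 3 clause boundaries (that → Ø → Ø).
It functions as the direct object of "signed", so the gap sits immediately after word 18 ("signed").
Base order: That manager had reported that that restorer had heard this critic mentioned the scout signed a memo.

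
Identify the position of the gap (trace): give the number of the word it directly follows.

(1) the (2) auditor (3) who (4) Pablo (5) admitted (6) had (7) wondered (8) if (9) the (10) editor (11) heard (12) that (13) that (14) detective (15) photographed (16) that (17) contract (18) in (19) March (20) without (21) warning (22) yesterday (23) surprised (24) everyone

5

The displaced element is "the auditor" (word 2).
It is linked across 1 clause boundary (Ø).
It functions as the subject of "wondered", so the gap sits immediately after word 5 ("admitted").
Base order: Pablo admitted the auditor had wondered if the editor heard that that detective photographed that contract in March without warning yesterday.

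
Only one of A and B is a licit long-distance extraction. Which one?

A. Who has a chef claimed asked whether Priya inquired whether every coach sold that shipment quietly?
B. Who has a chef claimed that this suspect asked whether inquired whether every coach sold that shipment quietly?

A

In B, the wh-phrase is extracted from inside a wh-island (introduced by "whether"), which blocks movement.
In A, the extraction path crosses only that-complement boundaries, which are transparent.
So A is grammatical.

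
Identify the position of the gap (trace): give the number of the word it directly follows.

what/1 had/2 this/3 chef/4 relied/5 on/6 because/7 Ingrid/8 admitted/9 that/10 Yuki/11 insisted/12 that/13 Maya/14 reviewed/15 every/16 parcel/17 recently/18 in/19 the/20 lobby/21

The displaced element is "what" (word 1).
It functions as the object of the preposition "on" of "relied", so the gap sits immediately after word 6 ("on").
Base order: This chef had relied on what because Ingrid admitted that Yuki insisted that Maya reviewed every parcel recently in the lobby.

6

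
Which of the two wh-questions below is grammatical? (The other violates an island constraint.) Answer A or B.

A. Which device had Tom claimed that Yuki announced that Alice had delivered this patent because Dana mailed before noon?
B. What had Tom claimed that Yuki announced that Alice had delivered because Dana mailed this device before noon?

In A, the wh-phrase is extracted from inside an adjunct island (introduced by "because"), which blocks movement.
In B, the extraction path crosses only that-complement boundaries, which are transparent.
So B is grammatical.

B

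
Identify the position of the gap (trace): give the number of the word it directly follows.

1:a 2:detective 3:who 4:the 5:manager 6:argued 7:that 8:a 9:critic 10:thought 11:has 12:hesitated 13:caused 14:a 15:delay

10

The displaced element is "a detective" (word 2).
It is linked across 2 clause boundaries (that → Ø).
It functions as the subject of "hesitated", so the gap sits immediately after word 10 ("thought").
Base order: The manager argued that a critic thought that a detective has hesitated.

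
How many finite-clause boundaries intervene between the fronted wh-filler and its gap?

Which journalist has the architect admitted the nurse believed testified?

2

"which journalist" is extracted from the subject of "testified".
Boundaries crossed, outermost first: [Ø], [Ø] — 2 in total.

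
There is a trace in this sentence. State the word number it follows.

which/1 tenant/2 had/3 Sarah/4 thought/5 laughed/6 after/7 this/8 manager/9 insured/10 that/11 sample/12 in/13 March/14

5

The displaced element is "which tenant" (word 2).
It is linked across 1 clause boundary (Ø).
It functions as the subject of "laughed", so the gap sits immediately after word 5 ("thought").
Base order: Sarah had thought which tenant laughed after this manager insured that sample in March.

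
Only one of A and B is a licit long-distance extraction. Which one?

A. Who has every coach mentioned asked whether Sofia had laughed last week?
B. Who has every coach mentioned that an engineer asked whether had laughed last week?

In B, the wh-phrase is extracted from inside a wh-island (introduced by "whether"), which blocks movement.
In A, the extraction path crosses only that-complement boundaries, which are transparent.
So A is grammatical.

A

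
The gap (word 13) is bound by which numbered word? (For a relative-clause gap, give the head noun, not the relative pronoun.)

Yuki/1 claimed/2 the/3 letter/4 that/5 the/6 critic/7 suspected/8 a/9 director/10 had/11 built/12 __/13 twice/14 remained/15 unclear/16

4

The gap at 13 is the object of "built", inside a relative clause.
The relative pronoun is "that" (word 5); it is bound by the head noun immediately before it.
Its filler is the head noun "letter", at word 4.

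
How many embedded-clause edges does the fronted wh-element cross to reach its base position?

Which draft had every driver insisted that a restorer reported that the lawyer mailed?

"which draft" is extracted from the object of "mailed".
Boundaries crossed, outermost first: [that], [that] — 2 in total.

2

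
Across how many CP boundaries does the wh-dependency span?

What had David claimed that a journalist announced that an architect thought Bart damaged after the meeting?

"what" is extracted from the object of "damaged".
Boundaries crossed, outermost first: [that], [that], [Ø] — 3 in total.

3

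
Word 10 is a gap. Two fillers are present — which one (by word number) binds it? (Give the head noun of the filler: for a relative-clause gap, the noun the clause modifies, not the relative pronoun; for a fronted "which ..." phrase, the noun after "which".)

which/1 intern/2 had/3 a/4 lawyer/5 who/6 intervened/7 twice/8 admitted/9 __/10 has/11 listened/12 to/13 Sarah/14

2

The marked gap is the subject of "listened".
Its filler is the fronted wh-phrase "which intern", at word 2.
(The other dependency links word 5 to a gap after word 6.)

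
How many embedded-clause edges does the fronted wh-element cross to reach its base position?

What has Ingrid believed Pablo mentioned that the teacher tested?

"what" is extracted from the object of "tested".
Boundaries crossed, outermost first: [Ø], [that] — 2 in total.

2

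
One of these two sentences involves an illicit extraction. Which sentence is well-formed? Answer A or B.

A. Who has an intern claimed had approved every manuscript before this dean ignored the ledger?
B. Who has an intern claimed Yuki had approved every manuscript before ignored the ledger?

A

In B, the wh-phrase is extracted from inside an adjunct island (introduced by "before"), which blocks movement.
In A, the extraction path crosses only that-complement boundaries, which are transparent.
So A is grammatical.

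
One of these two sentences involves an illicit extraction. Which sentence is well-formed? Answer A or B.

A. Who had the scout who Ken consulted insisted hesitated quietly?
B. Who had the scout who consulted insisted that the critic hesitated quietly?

In B, the wh-phrase is extracted from inside a complex-NP island (relative clause) (introduced by "who"), which blocks movement.
In A, the extraction path crosses only that-complement boundaries, which are transparent.
So A is grammatical.

A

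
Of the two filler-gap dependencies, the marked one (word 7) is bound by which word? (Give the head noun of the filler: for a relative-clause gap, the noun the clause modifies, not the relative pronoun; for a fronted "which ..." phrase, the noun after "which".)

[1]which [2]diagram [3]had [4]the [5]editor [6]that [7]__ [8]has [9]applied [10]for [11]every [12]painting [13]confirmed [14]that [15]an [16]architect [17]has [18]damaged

5

The marked gap is inside the relative clause, the subject of "applied".
Its filler is the head noun "editor" (via "that"), at word 5.
(The other dependency links word 2 to a gap after word 18.)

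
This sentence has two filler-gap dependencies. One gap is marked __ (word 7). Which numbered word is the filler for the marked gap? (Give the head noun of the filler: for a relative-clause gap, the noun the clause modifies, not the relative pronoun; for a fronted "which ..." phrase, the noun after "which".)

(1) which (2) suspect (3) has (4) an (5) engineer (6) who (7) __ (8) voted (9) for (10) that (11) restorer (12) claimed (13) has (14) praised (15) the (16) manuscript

The marked gap is inside the relative clause, the subject of "voted".
Its filler is the head noun "engineer" (via "who"), at word 5.
(The other dependency links word 2 to a gap after word 12.)

5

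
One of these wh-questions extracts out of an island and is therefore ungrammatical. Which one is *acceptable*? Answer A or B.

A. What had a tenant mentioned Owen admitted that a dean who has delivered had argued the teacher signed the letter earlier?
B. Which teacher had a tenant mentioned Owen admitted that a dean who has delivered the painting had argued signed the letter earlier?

B

In A, the wh-phrase is extracted from inside a complex-NP island (relative clause) (introduced by "who"), which blocks movement.
In B, the extraction path crosses only that-complement boundaries, which are transparent.
So B is grammatical.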